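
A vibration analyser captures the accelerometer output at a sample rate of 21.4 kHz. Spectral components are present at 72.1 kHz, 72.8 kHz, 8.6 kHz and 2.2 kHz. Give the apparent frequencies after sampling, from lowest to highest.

fs/2 = 10.7 kHz.
72.1 kHz mod fs = 7.9 kHz.
7.9 kHz ≤ fs/2 = 10.7 kHz, appears at 7.9 kHz.
72.8 kHz mod fs = 8.6 kHz.
8.6 kHz ≤ fs/2 = 10.7 kHz, appears at 8.6 kHz.
8.6 kHz ≤ fs/2 = 10.7 kHz, passes unchanged.
2.2 kHz ≤ fs/2 = 10.7 kHz, passes unchanged.
Distinct values: {2.2 kHz, 7.9 kHz, 8.6 kHz}.

2.2 kHz, 7.9 kHz, 8.6 kHz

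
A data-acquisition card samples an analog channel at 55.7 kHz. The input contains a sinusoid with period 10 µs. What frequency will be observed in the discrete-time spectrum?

11.4 kHz

T = 10 µs → f = 1/T = 100 kHz.
100 kHz mod fs = 44.3 kHz.
44.3 kHz > fs/2 = 27.85 kHz, folds to fs − 44.3 kHz = 11.4 kHz.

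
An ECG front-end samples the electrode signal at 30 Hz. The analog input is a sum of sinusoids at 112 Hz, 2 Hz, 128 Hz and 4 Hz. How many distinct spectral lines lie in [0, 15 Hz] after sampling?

3

fs/2 = 15 Hz.
112 Hz mod fs = 22 Hz.
22 Hz > fs/2 = 15 Hz, folds to fs − 22 Hz = 8 Hz.
2 Hz ≤ fs/2 = 15 Hz, passes unchanged.
128 Hz mod fs = 8 Hz.
8 Hz ≤ fs/2 = 15 Hz, appears at 8 Hz.
4 Hz ≤ fs/2 = 15 Hz, passes unchanged.
Distinct values: {2 Hz, 4 Hz, 8 Hz} → 3.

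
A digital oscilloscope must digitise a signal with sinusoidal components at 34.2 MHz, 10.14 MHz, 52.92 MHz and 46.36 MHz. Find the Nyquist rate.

Highest-frequency component: 52.92 MHz.
Nyquist rate = 2 × 52.92 MHz = 105.84 MHz.

105.84 MHz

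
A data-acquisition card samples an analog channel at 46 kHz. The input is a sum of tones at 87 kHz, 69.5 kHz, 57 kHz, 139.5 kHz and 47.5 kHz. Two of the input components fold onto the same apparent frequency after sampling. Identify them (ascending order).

47.5 kHz, 139.5 kHz

fs/2 = 23 kHz.
87 kHz mod fs = 41 kHz.
41 kHz > fs/2 = 23 kHz, folds to fs − 41 kHz = 5 kHz.
69.5 kHz mod fs = 23.5 kHz.
23.5 kHz > fs/2 = 23 kHz, folds to fs − 23.5 kHz = 22.5 kHz.
57 kHz mod fs = 11 kHz.
11 kHz ≤ fs/2 = 23 kHz, appears at 11 kHz.
139.5 kHz mod fs = 1.5 kHz.
1.5 kHz ≤ fs/2 = 23 kHz, appears at 1.5 kHz.
47.5 kHz mod fs = 1.5 kHz.
1.5 kHz ≤ fs/2 = 23 kHz, appears at 1.5 kHz.
47.5 kHz and 139.5 kHz both map to 1.5 kHz.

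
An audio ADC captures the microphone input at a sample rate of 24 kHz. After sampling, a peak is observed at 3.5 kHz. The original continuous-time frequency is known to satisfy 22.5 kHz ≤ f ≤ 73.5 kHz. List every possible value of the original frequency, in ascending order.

27.5 kHz, 44.5 kHz, 51.5 kHz, 68.5 kHz

Frequencies that alias to 3.5 kHz are k·fs ± 3.5 kHz for integer k ≥ 0.
k=0: 3.5 kHz.
k=1: 20.5 kHz, 27.5 kHz.
k=2: 44.5 kHz, 51.5 kHz.
k=3: 68.5 kHz, 75.5 kHz.
k=4: 92.5 kHz, 99.5 kHz.
Within [22.5 kHz, 73.5 kHz]: 27.5 kHz, 44.5 kHz, 51.5 kHz, 68.5 kHz.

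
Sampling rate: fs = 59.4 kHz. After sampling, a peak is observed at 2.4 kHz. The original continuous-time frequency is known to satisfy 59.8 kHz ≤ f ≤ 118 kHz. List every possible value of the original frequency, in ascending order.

61.8 kHz, 116.4 kHz

Frequencies that alias to 2.4 kHz are k·fs ± 2.4 kHz for integer k ≥ 0.
k=0: 2.4 kHz.
k=1: 57 kHz, 61.8 kHz.
k=2: 116.4 kHz, 121.2 kHz.
k=3: 175.8 kHz, 180.6 kHz.
Within [59.8 kHz, 118 kHz]: 61.8 kHz, 116.4 kHz.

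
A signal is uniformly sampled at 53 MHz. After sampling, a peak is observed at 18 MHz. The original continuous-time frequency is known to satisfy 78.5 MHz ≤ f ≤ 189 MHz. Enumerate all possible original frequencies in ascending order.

88 MHz, 124 MHz, 141 MHz, 177 MHz

Frequencies that alias to 18 MHz are k·fs ± 18 MHz for integer k ≥ 0.
k=0: 18 MHz.
k=1: 35 MHz, 71 MHz.
k=2: 88 MHz, 124 MHz.
k=3: 141 MHz, 177 MHz.
k=4: 194 MHz, 230 MHz.
Within [78.5 MHz, 189 MHz]: 88 MHz, 124 MHz, 141 MHz, 177 MHz.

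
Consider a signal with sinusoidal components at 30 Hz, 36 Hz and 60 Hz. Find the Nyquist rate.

Highest-frequency component: 60 Hz.
Nyquist rate = 2 × 60 Hz = 120 Hz.

120 Hz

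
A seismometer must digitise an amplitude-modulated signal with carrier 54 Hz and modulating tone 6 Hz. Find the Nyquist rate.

120 Hz

AM sidebands sit at fc ± fm = 48 Hz and 60 Hz.
Highest-frequency component: 60 Hz.
Nyquist rate = 2 × 60 Hz = 120 Hz.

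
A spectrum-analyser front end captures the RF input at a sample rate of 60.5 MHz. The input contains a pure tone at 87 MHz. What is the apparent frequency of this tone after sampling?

26.5 MHz

87 MHz mod fs = 26.5 MHz.
26.5 MHz ≤ fs/2 = 30.25 MHz, appears at 26.5 MHz.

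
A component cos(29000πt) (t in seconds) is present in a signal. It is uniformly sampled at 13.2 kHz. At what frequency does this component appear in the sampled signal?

1.3 kHz

ω = 29000π rad/s → f = ω/(2π) = 14500 Hz = 14.5 kHz.
14.5 kHz mod fs = 1.3 kHz.
1.3 kHz ≤ fs/2 = 6.6 kHz, appears at 1.3 kHz.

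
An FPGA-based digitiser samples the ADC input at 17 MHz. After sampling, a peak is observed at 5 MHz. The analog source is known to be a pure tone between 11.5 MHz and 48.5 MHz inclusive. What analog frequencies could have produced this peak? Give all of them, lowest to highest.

12 MHz, 22 MHz, 29 MHz, 39 MHz, 46 MHz

Frequencies that alias to 5 MHz are k·fs ± 5 MHz for integer k ≥ 0.
k=0: 5 MHz.
k=1: 12 MHz, 22 MHz.
k=2: 29 MHz, 39 MHz.
k=3: 46 MHz, 56 MHz.
k=4: 63 MHz, 73 MHz.
Within [11.5 MHz, 48.5 MHz]: 12 MHz, 22 MHz, 29 MHz, 39 MHz, 46 MHz.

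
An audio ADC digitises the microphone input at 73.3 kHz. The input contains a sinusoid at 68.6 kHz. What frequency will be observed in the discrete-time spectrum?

68.6 kHz > fs/2 = 36.65 kHz, folds to fs − 68.6 kHz = 4.7 kHz.

4.7 kHz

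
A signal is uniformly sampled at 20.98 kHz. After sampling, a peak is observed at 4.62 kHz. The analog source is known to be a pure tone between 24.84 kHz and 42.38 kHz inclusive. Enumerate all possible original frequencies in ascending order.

25.6 kHz, 37.34 kHz

Frequencies that alias to 4.62 kHz are k·fs ± 4.62 kHz for integer k ≥ 0.
k=0: 4.62 kHz.
k=1: 16.36 kHz, 25.6 kHz.
k=2: 37.34 kHz, 46.58 kHz.
k=3: 58.32 kHz, 67.56 kHz.
Within [24.84 kHz, 42.38 kHz]: 25.6 kHz, 37.34 kHz.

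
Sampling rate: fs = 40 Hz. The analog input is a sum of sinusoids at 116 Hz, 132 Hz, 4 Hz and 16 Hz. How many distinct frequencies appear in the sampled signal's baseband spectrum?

fs/2 = 20 Hz.
116 Hz mod fs = 36 Hz.
36 Hz > fs/2 = 20 Hz, folds to fs − 36 Hz = 4 Hz.
132 Hz mod fs = 12 Hz.
12 Hz ≤ fs/2 = 20 Hz, appears at 12 Hz.
4 Hz ≤ fs/2 = 20 Hz, passes unchanged.
16 Hz ≤ fs/2 = 20 Hz, passes unchanged.
Distinct values: {4 Hz, 12 Hz, 16 Hz} → 3.

3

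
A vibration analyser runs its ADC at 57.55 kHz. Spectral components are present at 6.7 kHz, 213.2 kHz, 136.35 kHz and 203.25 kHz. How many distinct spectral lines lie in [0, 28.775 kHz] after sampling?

fs/2 = 28.775 kHz.
6.7 kHz ≤ fs/2 = 28.775 kHz, passes unchanged.
213.2 kHz mod fs = 40.55 kHz.
40.55 kHz > fs/2 = 28.775 kHz, folds to fs − 40.55 kHz = 17 kHz.
136.35 kHz mod fs = 21.25 kHz.
21.25 kHz ≤ fs/2 = 28.775 kHz, appears at 21.25 kHz.
203.25 kHz mod fs = 30.6 kHz.
30.6 kHz > fs/2 = 28.775 kHz, folds to fs − 30.6 kHz = 26.95 kHz.
Distinct values: {6.7 kHz, 17 kHz, 21.25 kHz, 26.95 kHz} → 4.

4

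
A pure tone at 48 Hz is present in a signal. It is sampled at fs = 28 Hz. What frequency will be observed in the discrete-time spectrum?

48 Hz mod fs = 20 Hz.
20 Hz > fs/2 = 14 Hz, folds to fs − 20 Hz = 8 Hz.

8 Hz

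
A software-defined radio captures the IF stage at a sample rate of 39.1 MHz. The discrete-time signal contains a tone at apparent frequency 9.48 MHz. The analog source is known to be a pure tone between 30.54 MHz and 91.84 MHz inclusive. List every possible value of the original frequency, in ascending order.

Frequencies that alias to 9.48 MHz are k·fs ± 9.48 MHz for integer k ≥ 0.
k=0: 9.48 MHz.
k=1: 29.62 MHz, 48.58 MHz.
k=2: 68.72 MHz, 87.68 MHz.
k=3: 107.82 MHz, 126.78 MHz.
Within [30.54 MHz, 91.84 MHz]: 48.58 MHz, 68.72 MHz, 87.68 MHz.

48.58 MHz, 68.72 MHz, 87.68 MHz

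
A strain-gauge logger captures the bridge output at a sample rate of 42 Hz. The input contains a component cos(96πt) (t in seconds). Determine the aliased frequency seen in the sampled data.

ω = 96π rad/s → f = ω/(2π) = 48 Hz.
48 Hz mod fs = 6 Hz.
6 Hz ≤ fs/2 = 21 Hz, appears at 6 Hz.

6 Hz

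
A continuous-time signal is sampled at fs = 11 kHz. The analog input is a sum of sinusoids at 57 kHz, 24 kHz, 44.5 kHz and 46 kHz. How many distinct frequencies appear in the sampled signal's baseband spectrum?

fs/2 = 5.5 kHz.
57 kHz mod fs = 2 kHz.
2 kHz ≤ fs/2 = 5.5 kHz, appears at 2 kHz.
24 kHz mod fs = 2 kHz.
2 kHz ≤ fs/2 = 5.5 kHz, appears at 2 kHz.
44.5 kHz mod fs = 0.5 kHz.
0.5 kHz ≤ fs/2 = 5.5 kHz, appears at 0.5 kHz.
46 kHz mod fs = 2 kHz.
2 kHz ≤ fs/2 = 5.5 kHz, appears at 2 kHz.
Distinct values: {0.5 kHz, 2 kHz} → 2.

2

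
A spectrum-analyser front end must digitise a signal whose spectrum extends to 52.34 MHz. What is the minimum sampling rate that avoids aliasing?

Nyquist rate = 2 × 52.34 MHz = 104.68 MHz.

104.68 MHz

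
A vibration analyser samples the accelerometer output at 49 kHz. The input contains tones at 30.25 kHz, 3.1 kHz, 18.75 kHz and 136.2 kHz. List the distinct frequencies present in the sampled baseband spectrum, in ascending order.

fs/2 = 24.5 kHz.
30.25 kHz > fs/2 = 24.5 kHz, folds to fs − 30.25 kHz = 18.75 kHz.
3.1 kHz ≤ fs/2 = 24.5 kHz, passes unchanged.
18.75 kHz ≤ fs/2 = 24.5 kHz, passes unchanged.
136.2 kHz mod fs = 38.2 kHz.
38.2 kHz > fs/2 = 24.5 kHz, folds to fs − 38.2 kHz = 10.8 kHz.
Distinct values: {3.1 kHz, 10.8 kHz, 18.75 kHz}.

3.1 kHz, 10.8 kHz, 18.75 kHz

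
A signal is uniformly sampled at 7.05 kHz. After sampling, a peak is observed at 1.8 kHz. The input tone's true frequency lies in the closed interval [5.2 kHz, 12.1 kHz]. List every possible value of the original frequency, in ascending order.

5.25 kHz, 8.85 kHz

Frequencies that alias to 1.8 kHz are k·fs ± 1.8 kHz for integer k ≥ 0.
k=0: 1.8 kHz.
k=1: 5.25 kHz, 8.85 kHz.
k=2: 12.3 kHz, 15.9 kHz.
Within [5.2 kHz, 12.1 kHz]: 5.25 kHz, 8.85 kHz.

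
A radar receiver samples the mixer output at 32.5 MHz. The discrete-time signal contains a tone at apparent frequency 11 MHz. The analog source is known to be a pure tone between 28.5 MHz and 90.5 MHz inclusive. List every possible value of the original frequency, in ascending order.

Frequencies that alias to 11 MHz are k·fs ± 11 MHz for integer k ≥ 0.
k=0: 11 MHz.
k=1: 21.5 MHz, 43.5 MHz.
k=2: 54 MHz, 76 MHz.
k=3: 86.5 MHz, 108.5 MHz.
k=4: 119 MHz, 141 MHz.
Within [28.5 MHz, 90.5 MHz]: 43.5 MHz, 54 MHz, 76 MHz, 86.5 MHz.

43.5 MHz, 54 MHz, 76 MHz, 86.5 MHz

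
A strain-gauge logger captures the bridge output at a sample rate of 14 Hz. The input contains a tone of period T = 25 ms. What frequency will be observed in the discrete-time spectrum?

2 Hz

T = 25 ms → f = 1/T = 40 Hz.
40 Hz mod fs = 12 Hz.
12 Hz > fs/2 = 7 Hz, folds to fs − 12 Hz = 2 Hz.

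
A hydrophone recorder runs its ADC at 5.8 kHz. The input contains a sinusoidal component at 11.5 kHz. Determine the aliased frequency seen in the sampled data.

0.1 kHz

11.5 kHz mod fs = 5.7 kHz.
5.7 kHz > fs/2 = 2.9 kHz, folds to fs − 5.7 kHz = 0.1 kHz.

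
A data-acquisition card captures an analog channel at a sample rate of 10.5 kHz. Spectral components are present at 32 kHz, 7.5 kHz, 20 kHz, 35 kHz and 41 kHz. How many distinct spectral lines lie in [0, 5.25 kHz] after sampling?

4

fs/2 = 5.25 kHz.
32 kHz mod fs = 0.5 kHz.
0.5 kHz ≤ fs/2 = 5.25 kHz, appears at 0.5 kHz.
7.5 kHz > fs/2 = 5.25 kHz, folds to fs − 7.5 kHz = 3 kHz.
20 kHz mod fs = 9.5 kHz.
9.5 kHz > fs/2 = 5.25 kHz, folds to fs − 9.5 kHz = 1 kHz.
35 kHz mod fs = 3.5 kHz.
3.5 kHz ≤ fs/2 = 5.25 kHz, appears at 3.5 kHz.
41 kHz mod fs = 9.5 kHz.
9.5 kHz > fs/2 = 5.25 kHz, folds to fs − 9.5 kHz = 1 kHz.
Distinct values: {0.5 kHz, 1 kHz, 3 kHz, 3.5 kHz} → 4.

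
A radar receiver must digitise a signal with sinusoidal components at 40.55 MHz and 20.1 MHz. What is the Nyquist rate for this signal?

Highest-frequency component: 40.55 MHz.
Nyquist rate = 2 × 40.55 MHz = 81.1 MHz.

81.1 MHz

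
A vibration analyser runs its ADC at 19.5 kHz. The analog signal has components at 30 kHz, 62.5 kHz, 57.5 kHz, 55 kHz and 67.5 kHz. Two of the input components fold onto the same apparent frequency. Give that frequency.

fs/2 = 9.75 kHz.
30 kHz mod fs = 10.5 kHz.
10.5 kHz > fs/2 = 9.75 kHz, folds to fs − 10.5 kHz = 9 kHz.
62.5 kHz mod fs = 4 kHz.
4 kHz ≤ fs/2 = 9.75 kHz, appears at 4 kHz.
57.5 kHz mod fs = 18.5 kHz.
18.5 kHz > fs/2 = 9.75 kHz, folds to fs − 18.5 kHz = 1 kHz.
55 kHz mod fs = 16 kHz.
16 kHz > fs/2 = 9.75 kHz, folds to fs − 16 kHz = 3.5 kHz.
67.5 kHz mod fs = 9 kHz.
9 kHz ≤ fs/2 = 9.75 kHz, appears at 9 kHz.
30 kHz and 67.5 kHz both map to 9 kHz.

9 kHz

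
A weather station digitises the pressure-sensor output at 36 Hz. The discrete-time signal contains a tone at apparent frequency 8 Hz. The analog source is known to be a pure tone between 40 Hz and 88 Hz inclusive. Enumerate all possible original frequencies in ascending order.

Frequencies that alias to 8 Hz are k·fs ± 8 Hz for integer k ≥ 0.
k=0: 8 Hz.
k=1: 28 Hz, 44 Hz.
k=2: 64 Hz, 80 Hz.
k=3: 100 Hz, 116 Hz.
Within [40 Hz, 88 Hz]: 44 Hz, 64 Hz, 80 Hz.

44 Hz, 64 Hz, 80 Hz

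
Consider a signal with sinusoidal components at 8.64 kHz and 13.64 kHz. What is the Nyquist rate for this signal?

27.28 kHz

Highest-frequency component: 13.64 kHz.
Nyquist rate = 2 × 13.64 kHz = 27.28 kHz.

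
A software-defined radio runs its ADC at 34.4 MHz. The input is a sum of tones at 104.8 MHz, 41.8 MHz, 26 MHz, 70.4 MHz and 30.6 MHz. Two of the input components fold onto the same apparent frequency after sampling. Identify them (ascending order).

fs/2 = 17.2 MHz.
104.8 MHz mod fs = 1.6 MHz.
1.6 MHz ≤ fs/2 = 17.2 MHz, appears at 1.6 MHz.
41.8 MHz mod fs = 7.4 MHz.
7.4 MHz ≤ fs/2 = 17.2 MHz, appears at 7.4 MHz.
26 MHz > fs/2 = 17.2 MHz, folds to fs − 26 MHz = 8.4 MHz.
70.4 MHz mod fs = 1.6 MHz.
1.6 MHz ≤ fs/2 = 17.2 MHz, appears at 1.6 MHz.
30.6 MHz > fs/2 = 17.2 MHz, folds to fs − 30.6 MHz = 3.8 MHz.
70.4 MHz and 104.8 MHz both map to 1.6 MHz.

70.4 MHz, 104.8 MHz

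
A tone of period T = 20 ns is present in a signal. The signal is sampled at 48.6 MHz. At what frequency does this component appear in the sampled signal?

1.4 MHz

T = 20 ns → f = 1/T = 50 MHz.
50 MHz mod fs = 1.4 MHz.
1.4 MHz ≤ fs/2 = 24.3 MHz, appears at 1.4 MHz.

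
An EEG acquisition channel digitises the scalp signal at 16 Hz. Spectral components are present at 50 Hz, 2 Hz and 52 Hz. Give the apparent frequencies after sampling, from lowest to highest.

fs/2 = 8 Hz.
50 Hz mod fs = 2 Hz.
2 Hz ≤ fs/2 = 8 Hz, appears at 2 Hz.
2 Hz ≤ fs/2 = 8 Hz, passes unchanged.
52 Hz mod fs = 4 Hz.
4 Hz ≤ fs/2 = 8 Hz, appears at 4 Hz.
Distinct values: {2 Hz, 4 Hz}.

2 Hz, 4 Hz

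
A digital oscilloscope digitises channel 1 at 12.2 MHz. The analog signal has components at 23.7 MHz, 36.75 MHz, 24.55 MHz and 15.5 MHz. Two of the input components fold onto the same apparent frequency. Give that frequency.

0.15 MHz

fs/2 = 6.1 MHz.
23.7 MHz mod fs = 11.5 MHz.
11.5 MHz > fs/2 = 6.1 MHz, folds to fs − 11.5 MHz = 0.7 MHz.
36.75 MHz mod fs = 0.15 MHz.
0.15 MHz ≤ fs/2 = 6.1 MHz, appears at 0.15 MHz.
24.55 MHz mod fs = 0.15 MHz.
0.15 MHz ≤ fs/2 = 6.1 MHz, appears at 0.15 MHz.
15.5 MHz mod fs = 3.3 MHz.
3.3 MHz ≤ fs/2 = 6.1 MHz, appears at 3.3 MHz.
24.55 MHz and 36.75 MHz both map to 0.15 MHz.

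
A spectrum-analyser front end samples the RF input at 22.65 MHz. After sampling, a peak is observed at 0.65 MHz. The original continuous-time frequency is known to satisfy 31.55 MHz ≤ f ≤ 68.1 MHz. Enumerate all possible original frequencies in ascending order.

Frequencies that alias to 0.65 MHz are k·fs ± 0.65 MHz for integer k ≥ 0.
k=0: 0.65 MHz.
k=1: 22 MHz, 23.3 MHz.
k=2: 44.65 MHz, 45.95 MHz.
k=3: 67.3 MHz, 68.6 MHz.
k=4: 89.95 MHz, 91.25 MHz.
Within [31.55 MHz, 68.1 MHz]: 44.65 MHz, 45.95 MHz, 67.3 MHz.

44.65 MHz, 45.95 MHz, 67.3 MHz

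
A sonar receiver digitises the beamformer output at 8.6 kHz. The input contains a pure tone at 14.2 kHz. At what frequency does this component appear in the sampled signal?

14.2 kHz mod fs = 5.6 kHz.
5.6 kHz > fs/2 = 4.3 kHz, folds to fs − 5.6 kHz = 3 kHz.

3 kHz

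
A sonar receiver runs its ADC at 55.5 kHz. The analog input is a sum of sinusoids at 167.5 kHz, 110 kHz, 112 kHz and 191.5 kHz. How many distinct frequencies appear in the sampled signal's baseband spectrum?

fs/2 = 27.75 kHz.
167.5 kHz mod fs = 1 kHz.
1 kHz ≤ fs/2 = 27.75 kHz, appears at 1 kHz.
110 kHz mod fs = 54.5 kHz.
54.5 kHz > fs/2 = 27.75 kHz, folds to fs − 54.5 kHz = 1 kHz.
112 kHz mod fs = 1 kHz.
1 kHz ≤ fs/2 = 27.75 kHz, appears at 1 kHz.
191.5 kHz mod fs = 25 kHz.
25 kHz ≤ fs/2 = 27.75 kHz, appears at 25 kHz.
Distinct values: {1 kHz, 25 kHz} → 2.

2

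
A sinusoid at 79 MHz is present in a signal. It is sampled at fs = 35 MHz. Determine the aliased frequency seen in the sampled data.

79 MHz mod fs = 9 MHz.
9 MHz ≤ fs/2 = 17.5 MHz, appears at 9 MHz.

9 MHz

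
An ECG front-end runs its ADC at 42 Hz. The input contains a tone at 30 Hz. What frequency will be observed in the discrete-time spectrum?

12 Hz

30 Hz > fs/2 = 21 Hz, folds to fs − 30 Hz = 12 Hz.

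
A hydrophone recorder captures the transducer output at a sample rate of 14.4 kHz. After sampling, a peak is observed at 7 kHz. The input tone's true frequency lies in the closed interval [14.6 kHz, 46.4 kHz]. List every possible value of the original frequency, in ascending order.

Frequencies that alias to 7 kHz are k·fs ± 7 kHz for integer k ≥ 0.
k=0: 7 kHz.
k=1: 7.4 kHz, 21.4 kHz.
k=2: 21.8 kHz, 35.8 kHz.
k=3: 36.2 kHz, 50.2 kHz.
k=4: 50.6 kHz, 64.6 kHz.
Within [14.6 kHz, 46.4 kHz]: 21.4 kHz, 21.8 kHz, 35.8 kHz, 36.2 kHz.

21.4 kHz, 21.8 kHz, 35.8 kHz, 36.2 kHz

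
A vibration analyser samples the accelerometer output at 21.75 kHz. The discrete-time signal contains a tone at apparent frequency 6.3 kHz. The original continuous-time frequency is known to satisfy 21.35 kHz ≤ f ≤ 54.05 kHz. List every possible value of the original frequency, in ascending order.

Frequencies that alias to 6.3 kHz are k·fs ± 6.3 kHz for integer k ≥ 0.
k=0: 6.3 kHz.
k=1: 15.45 kHz, 28.05 kHz.
k=2: 37.2 kHz, 49.8 kHz.
k=3: 58.95 kHz, 71.55 kHz.
Within [21.35 kHz, 54.05 kHz]: 28.05 kHz, 37.2 kHz, 49.8 kHz.

28.05 kHz, 37.2 kHz, 49.8 kHz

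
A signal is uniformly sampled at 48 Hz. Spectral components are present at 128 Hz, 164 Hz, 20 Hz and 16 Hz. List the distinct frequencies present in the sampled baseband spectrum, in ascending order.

fs/2 = 24 Hz.
128 Hz mod fs = 32 Hz.
32 Hz > fs/2 = 24 Hz, folds to fs − 32 Hz = 16 Hz.
164 Hz mod fs = 20 Hz.
20 Hz ≤ fs/2 = 24 Hz, appears at 20 Hz.
20 Hz ≤ fs/2 = 24 Hz, passes unchanged.
16 Hz ≤ fs/2 = 24 Hz, passes unchanged.
Distinct values: {16 Hz, 20 Hz}.

16 Hz, 20 Hz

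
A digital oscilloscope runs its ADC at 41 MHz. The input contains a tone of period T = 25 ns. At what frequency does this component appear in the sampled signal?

T = 25 ns → f = 1/T = 40 MHz.
40 MHz > fs/2 = 20.5 MHz, folds to fs − 40 MHz = 1 MHz.

1 MHz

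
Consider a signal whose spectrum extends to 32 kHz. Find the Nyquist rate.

Nyquist rate = 2 × 32 kHz = 64 kHz.

64 kHz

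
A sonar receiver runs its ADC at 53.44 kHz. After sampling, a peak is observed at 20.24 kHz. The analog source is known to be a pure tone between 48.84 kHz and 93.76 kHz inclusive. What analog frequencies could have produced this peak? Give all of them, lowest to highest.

Frequencies that alias to 20.24 kHz are k·fs ± 20.24 kHz for integer k ≥ 0.
k=0: 20.24 kHz.
k=1: 33.2 kHz, 73.68 kHz.
k=2: 86.64 kHz, 127.12 kHz.
k=3: 140.08 kHz, 180.56 kHz.
Within [48.84 kHz, 93.76 kHz]: 73.68 kHz, 86.64 kHz.

73.68 kHz, 86.64 kHz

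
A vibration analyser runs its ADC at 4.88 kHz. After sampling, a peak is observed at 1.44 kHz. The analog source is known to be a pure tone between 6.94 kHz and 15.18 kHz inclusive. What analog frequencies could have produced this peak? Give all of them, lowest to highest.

Frequencies that alias to 1.44 kHz are k·fs ± 1.44 kHz for integer k ≥ 0.
k=0: 1.44 kHz.
k=1: 3.44 kHz, 6.32 kHz.
k=2: 8.32 kHz, 11.2 kHz.
k=3: 13.2 kHz, 16.08 kHz.
k=4: 18.08 kHz, 20.96 kHz.
Within [6.94 kHz, 15.18 kHz]: 8.32 kHz, 11.2 kHz, 13.2 kHz.

8.32 kHz, 11.2 kHz, 13.2 kHz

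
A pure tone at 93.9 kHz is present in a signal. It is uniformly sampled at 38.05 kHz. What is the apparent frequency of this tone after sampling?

17.8 kHz

93.9 kHz mod fs = 17.8 kHz.
17.8 kHz ≤ fs/2 = 19.025 kHz, appears at 17.8 kHz.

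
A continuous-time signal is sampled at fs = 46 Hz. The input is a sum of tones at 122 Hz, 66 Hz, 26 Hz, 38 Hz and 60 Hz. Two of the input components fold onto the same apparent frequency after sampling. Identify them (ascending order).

26 Hz, 66 Hz

fs/2 = 23 Hz.
122 Hz mod fs = 30 Hz.
30 Hz > fs/2 = 23 Hz, folds to fs − 30 Hz = 16 Hz.
66 Hz mod fs = 20 Hz.
20 Hz ≤ fs/2 = 23 Hz, appears at 20 Hz.
26 Hz > fs/2 = 23 Hz, folds to fs − 26 Hz = 20 Hz.
38 Hz > fs/2 = 23 Hz, folds to fs − 38 Hz = 8 Hz.
60 Hz mod fs = 14 Hz.
14 Hz ≤ fs/2 = 23 Hz, appears at 14 Hz.
26 Hz and 66 Hz both map to 20 Hz.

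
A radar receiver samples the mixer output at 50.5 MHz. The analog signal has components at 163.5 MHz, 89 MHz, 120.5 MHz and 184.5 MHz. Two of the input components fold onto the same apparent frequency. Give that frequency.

12 MHz

fs/2 = 25.25 MHz.
163.5 MHz mod fs = 12 MHz.
12 MHz ≤ fs/2 = 25.25 MHz, appears at 12 MHz.
89 MHz mod fs = 38.5 MHz.
38.5 MHz > fs/2 = 25.25 MHz, folds to fs − 38.5 MHz = 12 MHz.
120.5 MHz mod fs = 19.5 MHz.
19.5 MHz ≤ fs/2 = 25.25 MHz, appears at 19.5 MHz.
184.5 MHz mod fs = 33 MHz.
33 MHz > fs/2 = 25.25 MHz, folds to fs − 33 MHz = 17.5 MHz.
89 MHz and 163.5 MHz both map to 12 MHz.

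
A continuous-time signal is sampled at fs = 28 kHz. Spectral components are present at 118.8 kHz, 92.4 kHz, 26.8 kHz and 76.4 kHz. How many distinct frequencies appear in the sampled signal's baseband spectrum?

4

fs/2 = 14 kHz.
118.8 kHz mod fs = 6.8 kHz.
6.8 kHz ≤ fs/2 = 14 kHz, appears at 6.8 kHz.
92.4 kHz mod fs = 8.4 kHz.
8.4 kHz ≤ fs/2 = 14 kHz, appears at 8.4 kHz.
26.8 kHz > fs/2 = 14 kHz, folds to fs − 26.8 kHz = 1.2 kHz.
76.4 kHz mod fs = 20.4 kHz.
20.4 kHz > fs/2 = 14 kHz, folds to fs − 20.4 kHz = 7.6 kHz.
Distinct values: {1.2 kHz, 6.8 kHz, 7.6 kHz, 8.4 kHz} → 4.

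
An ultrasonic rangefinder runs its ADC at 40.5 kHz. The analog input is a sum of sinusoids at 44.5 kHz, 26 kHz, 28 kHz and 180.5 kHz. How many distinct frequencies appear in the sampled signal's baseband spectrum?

fs/2 = 20.25 kHz.
44.5 kHz mod fs = 4 kHz.
4 kHz ≤ fs/2 = 20.25 kHz, appears at 4 kHz.
26 kHz > fs/2 = 20.25 kHz, folds to fs − 26 kHz = 14.5 kHz.
28 kHz > fs/2 = 20.25 kHz, folds to fs − 28 kHz = 12.5 kHz.
180.5 kHz mod fs = 18.5 kHz.
18.5 kHz ≤ fs/2 = 20.25 kHz, appears at 18.5 kHz.
Distinct values: {4 kHz, 12.5 kHz, 14.5 kHz, 18.5 kHz} → 4.

4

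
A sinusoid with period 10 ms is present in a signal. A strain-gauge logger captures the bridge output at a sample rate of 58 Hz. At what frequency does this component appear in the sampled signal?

16 Hz

T = 10 ms → f = 1/T = 100 Hz.
100 Hz mod fs = 42 Hz.
42 Hz > fs/2 = 29 Hz, folds to fs − 42 Hz = 16 Hz.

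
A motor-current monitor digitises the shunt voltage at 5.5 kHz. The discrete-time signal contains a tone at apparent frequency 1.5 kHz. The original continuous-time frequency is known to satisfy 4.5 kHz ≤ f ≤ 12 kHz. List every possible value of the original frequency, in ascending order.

Frequencies that alias to 1.5 kHz are k·fs ± 1.5 kHz for integer k ≥ 0.
k=0: 1.5 kHz.
k=1: 4 kHz, 7 kHz.
k=2: 9.5 kHz, 12.5 kHz.
k=3: 15 kHz, 18 kHz.
Within [4.5 kHz, 12 kHz]: 7 kHz, 9.5 kHz.

7 kHz, 9.5 kHz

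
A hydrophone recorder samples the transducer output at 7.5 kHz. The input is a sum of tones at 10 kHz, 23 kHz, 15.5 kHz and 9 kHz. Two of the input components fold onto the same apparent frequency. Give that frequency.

0.5 kHz

fs/2 = 3.75 kHz.
10 kHz mod fs = 2.5 kHz.
2.5 kHz ≤ fs/2 = 3.75 kHz, appears at 2.5 kHz.
23 kHz mod fs = 0.5 kHz.
0.5 kHz ≤ fs/2 = 3.75 kHz, appears at 0.5 kHz.
15.5 kHz mod fs = 0.5 kHz.
0.5 kHz ≤ fs/2 = 3.75 kHz, appears at 0.5 kHz.
9 kHz mod fs = 1.5 kHz.
1.5 kHz ≤ fs/2 = 3.75 kHz, appears at 1.5 kHz.
15.5 kHz and 23 kHz both map to 0.5 kHz.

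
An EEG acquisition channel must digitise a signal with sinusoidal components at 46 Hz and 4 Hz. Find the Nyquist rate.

92 Hz

Highest-frequency component: 46 Hz.
Nyquist rate = 2 × 46 Hz = 92 Hz.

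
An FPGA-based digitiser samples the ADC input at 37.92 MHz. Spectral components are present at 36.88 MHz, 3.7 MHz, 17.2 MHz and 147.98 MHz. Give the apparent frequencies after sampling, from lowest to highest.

fs/2 = 18.96 MHz.
36.88 MHz > fs/2 = 18.96 MHz, folds to fs − 36.88 MHz = 1.04 MHz.
3.7 MHz ≤ fs/2 = 18.96 MHz, passes unchanged.
17.2 MHz ≤ fs/2 = 18.96 MHz, passes unchanged.
147.98 MHz mod fs = 34.22 MHz.
34.22 MHz > fs/2 = 18.96 MHz, folds to fs − 34.22 MHz = 3.7 MHz.
Distinct values: {1.04 MHz, 3.7 MHz, 17.2 MHz}.

1.04 MHz, 3.7 MHz, 17.2 MHz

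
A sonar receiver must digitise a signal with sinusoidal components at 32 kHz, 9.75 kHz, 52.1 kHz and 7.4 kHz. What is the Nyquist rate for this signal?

Highest-frequency component: 52.1 kHz.
Nyquist rate = 2 × 52.1 kHz = 104.2 kHz.

104.2 kHz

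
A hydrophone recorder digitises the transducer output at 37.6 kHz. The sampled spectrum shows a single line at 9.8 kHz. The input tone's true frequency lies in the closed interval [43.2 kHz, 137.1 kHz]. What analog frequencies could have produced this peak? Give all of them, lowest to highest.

47.4 kHz, 65.4 kHz, 85 kHz, 103 kHz, 122.6 kHz

Frequencies that alias to 9.8 kHz are k·fs ± 9.8 kHz for integer k ≥ 0.
k=0: 9.8 kHz.
k=1: 27.8 kHz, 47.4 kHz.
k=2: 65.4 kHz, 85 kHz.
k=3: 103 kHz, 122.6 kHz.
k=4: 140.6 kHz, 160.2 kHz.
Within [43.2 kHz, 137.1 kHz]: 47.4 kHz, 65.4 kHz, 85 kHz, 103 kHz, 122.6 kHz.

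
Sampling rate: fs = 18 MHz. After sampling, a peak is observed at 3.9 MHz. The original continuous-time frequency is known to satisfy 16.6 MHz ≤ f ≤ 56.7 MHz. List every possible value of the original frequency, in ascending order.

Frequencies that alias to 3.9 MHz are k·fs ± 3.9 MHz for integer k ≥ 0.
k=0: 3.9 MHz.
k=1: 14.1 MHz, 21.9 MHz.
k=2: 32.1 MHz, 39.9 MHz.
k=3: 50.1 MHz, 57.9 MHz.
k=4: 68.1 MHz, 75.9 MHz.
Within [16.6 MHz, 56.7 MHz]: 21.9 MHz, 32.1 MHz, 39.9 MHz, 50.1 MHz.

21.9 MHz, 32.1 MHz, 39.9 MHz, 50.1 MHz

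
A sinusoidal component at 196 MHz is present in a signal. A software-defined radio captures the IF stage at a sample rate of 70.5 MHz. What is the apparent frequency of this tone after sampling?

15.5 MHz

196 MHz mod fs = 55 MHz.
55 MHz > fs/2 = 35.25 MHz, folds to fs − 55 MHz = 15.5 MHz.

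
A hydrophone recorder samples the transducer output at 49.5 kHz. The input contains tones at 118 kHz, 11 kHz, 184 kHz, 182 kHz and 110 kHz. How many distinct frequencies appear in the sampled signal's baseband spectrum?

fs/2 = 24.75 kHz.
118 kHz mod fs = 19 kHz.
19 kHz ≤ fs/2 = 24.75 kHz, appears at 19 kHz.
11 kHz ≤ fs/2 = 24.75 kHz, passes unchanged.
184 kHz mod fs = 35.5 kHz.
35.5 kHz > fs/2 = 24.75 kHz, folds to fs − 35.5 kHz = 14 kHz.
182 kHz mod fs = 33.5 kHz.
33.5 kHz > fs/2 = 24.75 kHz, folds to fs − 33.5 kHz = 16 kHz.
110 kHz mod fs = 11 kHz.
11 kHz ≤ fs/2 = 24.75 kHz, appears at 11 kHz.
Distinct values: {11 kHz, 14 kHz, 16 kHz, 19 kHz} → 4.

4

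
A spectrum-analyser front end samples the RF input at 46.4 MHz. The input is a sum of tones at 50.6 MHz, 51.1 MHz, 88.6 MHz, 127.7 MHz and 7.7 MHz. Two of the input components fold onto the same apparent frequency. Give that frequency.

4.2 MHz

fs/2 = 23.2 MHz.
50.6 MHz mod fs = 4.2 MHz.
4.2 MHz ≤ fs/2 = 23.2 MHz, appears at 4.2 MHz.
51.1 MHz mod fs = 4.7 MHz.
4.7 MHz ≤ fs/2 = 23.2 MHz, appears at 4.7 MHz.
88.6 MHz mod fs = 42.2 MHz.
42.2 MHz > fs/2 = 23.2 MHz, folds to fs − 42.2 MHz = 4.2 MHz.
127.7 MHz mod fs = 34.9 MHz.
34.9 MHz > fs/2 = 23.2 MHz, folds to fs − 34.9 MHz = 11.5 MHz.
7.7 MHz ≤ fs/2 = 23.2 MHz, passes unchanged.
50.6 MHz and 88.6 MHz both map to 4.2 MHz.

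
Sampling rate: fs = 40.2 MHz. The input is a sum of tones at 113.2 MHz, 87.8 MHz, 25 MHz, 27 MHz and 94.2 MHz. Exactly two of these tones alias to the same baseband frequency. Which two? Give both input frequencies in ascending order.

87.8 MHz, 113.2 MHz

fs/2 = 20.1 MHz.
113.2 MHz mod fs = 32.8 MHz.
32.8 MHz > fs/2 = 20.1 MHz, folds to fs − 32.8 MHz = 7.4 MHz.
87.8 MHz mod fs = 7.4 MHz.
7.4 MHz ≤ fs/2 = 20.1 MHz, appears at 7.4 MHz.
25 MHz > fs/2 = 20.1 MHz, folds to fs − 25 MHz = 15.2 MHz.
27 MHz > fs/2 = 20.1 MHz, folds to fs − 27 MHz = 13.2 MHz.
94.2 MHz mod fs = 13.8 MHz.
13.8 MHz ≤ fs/2 = 20.1 MHz, appears at 13.8 MHz.
87.8 MHz and 113.2 MHz both map to 7.4 MHz.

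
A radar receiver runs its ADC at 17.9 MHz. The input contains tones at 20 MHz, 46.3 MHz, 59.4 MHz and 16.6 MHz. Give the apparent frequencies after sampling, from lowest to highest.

1.3 MHz, 2.1 MHz, 5.7 MHz, 7.4 MHz

fs/2 = 8.95 MHz.
20 MHz mod fs = 2.1 MHz.
2.1 MHz ≤ fs/2 = 8.95 MHz, appears at 2.1 MHz.
46.3 MHz mod fs = 10.5 MHz.
10.5 MHz > fs/2 = 8.95 MHz, folds to fs − 10.5 MHz = 7.4 MHz.
59.4 MHz mod fs = 5.7 MHz.
5.7 MHz ≤ fs/2 = 8.95 MHz, appears at 5.7 MHz.
16.6 MHz > fs/2 = 8.95 MHz, folds to fs − 16.6 MHz = 1.3 MHz.
Distinct values: {1.3 MHz, 2.1 MHz, 5.7 MHz, 7.4 MHz}.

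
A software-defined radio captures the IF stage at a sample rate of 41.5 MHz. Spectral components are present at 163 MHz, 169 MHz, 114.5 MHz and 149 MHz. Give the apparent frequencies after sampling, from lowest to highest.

fs/2 = 20.75 MHz.
163 MHz mod fs = 38.5 MHz.
38.5 MHz > fs/2 = 20.75 MHz, folds to fs − 38.5 MHz = 3 MHz.
169 MHz mod fs = 3 MHz.
3 MHz ≤ fs/2 = 20.75 MHz, appears at 3 MHz.
114.5 MHz mod fs = 31.5 MHz.
31.5 MHz > fs/2 = 20.75 MHz, folds to fs − 31.5 MHz = 10 MHz.
149 MHz mod fs = 24.5 MHz.
24.5 MHz > fs/2 = 20.75 MHz, folds to fs − 24.5 MHz = 17 MHz.
Distinct values: {3 MHz, 10 MHz, 17 MHz}.

3 MHz, 10 MHz, 17 MHz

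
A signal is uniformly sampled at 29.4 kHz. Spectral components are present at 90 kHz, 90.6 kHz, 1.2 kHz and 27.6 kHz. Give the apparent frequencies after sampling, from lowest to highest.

1.2 kHz, 1.8 kHz, 2.4 kHz

fs/2 = 14.7 kHz.
90 kHz mod fs = 1.8 kHz.
1.8 kHz ≤ fs/2 = 14.7 kHz, appears at 1.8 kHz.
90.6 kHz mod fs = 2.4 kHz.
2.4 kHz ≤ fs/2 = 14.7 kHz, appears at 2.4 kHz.
1.2 kHz ≤ fs/2 = 14.7 kHz, passes unchanged.
27.6 kHz > fs/2 = 14.7 kHz, folds to fs − 27.6 kHz = 1.8 kHz.
Distinct values: {1.2 kHz, 1.8 kHz, 2.4 kHz}.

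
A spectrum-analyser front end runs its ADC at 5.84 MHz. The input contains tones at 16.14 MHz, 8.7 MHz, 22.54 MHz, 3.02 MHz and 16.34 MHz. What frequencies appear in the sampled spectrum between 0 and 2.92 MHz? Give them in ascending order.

fs/2 = 2.92 MHz.
16.14 MHz mod fs = 4.46 MHz.
4.46 MHz > fs/2 = 2.92 MHz, folds to fs − 4.46 MHz = 1.38 MHz.
8.7 MHz mod fs = 2.86 MHz.
2.86 MHz ≤ fs/2 = 2.92 MHz, appears at 2.86 MHz.
22.54 MHz mod fs = 5.02 MHz.
5.02 MHz > fs/2 = 2.92 MHz, folds to fs − 5.02 MHz = 0.82 MHz.
3.02 MHz > fs/2 = 2.92 MHz, folds to fs − 3.02 MHz = 2.82 MHz.
16.34 MHz mod fs = 4.66 MHz.
4.66 MHz > fs/2 = 2.92 MHz, folds to fs − 4.66 MHz = 1.18 MHz.
Distinct values: {0.82 MHz, 1.18 MHz, 1.38 MHz, 2.82 MHz, 2.86 MHz}.

0.82 MHz, 1.18 MHz, 1.38 MHz, 2.82 MHz, 2.86 MHz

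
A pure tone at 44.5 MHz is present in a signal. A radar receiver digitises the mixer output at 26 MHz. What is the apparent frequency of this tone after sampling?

44.5 MHz mod fs = 18.5 MHz.
18.5 MHz > fs/2 = 13 MHz, folds to fs − 18.5 MHz = 7.5 MHz.

7.5 MHz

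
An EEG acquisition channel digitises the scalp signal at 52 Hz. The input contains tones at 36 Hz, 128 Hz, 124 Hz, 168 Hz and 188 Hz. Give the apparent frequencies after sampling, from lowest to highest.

fs/2 = 26 Hz.
36 Hz > fs/2 = 26 Hz, folds to fs − 36 Hz = 16 Hz.
128 Hz mod fs = 24 Hz.
24 Hz ≤ fs/2 = 26 Hz, appears at 24 Hz.
124 Hz mod fs = 20 Hz.
20 Hz ≤ fs/2 = 26 Hz, appears at 20 Hz.
168 Hz mod fs = 12 Hz.
12 Hz ≤ fs/2 = 26 Hz, appears at 12 Hz.
188 Hz mod fs = 32 Hz.
32 Hz > fs/2 = 26 Hz, folds to fs − 32 Hz = 20 Hz.
Distinct values: {12 Hz, 16 Hz, 20 Hz, 24 Hz}.

12 Hz, 16 Hz, 20 Hz, 24 Hz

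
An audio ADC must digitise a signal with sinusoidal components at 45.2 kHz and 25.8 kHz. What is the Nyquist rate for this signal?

90.4 kHz

Highest-frequency component: 45.2 kHz.
Nyquist rate = 2 × 45.2 kHz = 90.4 kHz.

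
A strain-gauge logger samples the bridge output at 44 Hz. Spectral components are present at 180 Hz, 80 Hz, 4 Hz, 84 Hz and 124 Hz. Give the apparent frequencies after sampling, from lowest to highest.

fs/2 = 22 Hz.
180 Hz mod fs = 4 Hz.
4 Hz ≤ fs/2 = 22 Hz, appears at 4 Hz.
80 Hz mod fs = 36 Hz.
36 Hz > fs/2 = 22 Hz, folds to fs − 36 Hz = 8 Hz.
4 Hz ≤ fs/2 = 22 Hz, passes unchanged.
84 Hz mod fs = 40 Hz.
40 Hz > fs/2 = 22 Hz, folds to fs − 40 Hz = 4 Hz.
124 Hz mod fs = 36 Hz.
36 Hz > fs/2 = 22 Hz, folds to fs − 36 Hz = 8 Hz.
Distinct values: {4 Hz, 8 Hz}.

4 Hz, 8 Hz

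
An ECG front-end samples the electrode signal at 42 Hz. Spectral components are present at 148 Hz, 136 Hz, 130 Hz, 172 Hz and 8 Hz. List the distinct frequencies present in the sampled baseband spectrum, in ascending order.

4 Hz, 8 Hz, 10 Hz, 20 Hz

fs/2 = 21 Hz.
148 Hz mod fs = 22 Hz.
22 Hz > fs/2 = 21 Hz, folds to fs − 22 Hz = 20 Hz.
136 Hz mod fs = 10 Hz.
10 Hz ≤ fs/2 = 21 Hz, appears at 10 Hz.
130 Hz mod fs = 4 Hz.
4 Hz ≤ fs/2 = 21 Hz, appears at 4 Hz.
172 Hz mod fs = 4 Hz.
4 Hz ≤ fs/2 = 21 Hz, appears at 4 Hz.
8 Hz ≤ fs/2 = 21 Hz, passes unchanged.
Distinct values: {4 Hz, 8 Hz, 10 Hz, 20 Hz}.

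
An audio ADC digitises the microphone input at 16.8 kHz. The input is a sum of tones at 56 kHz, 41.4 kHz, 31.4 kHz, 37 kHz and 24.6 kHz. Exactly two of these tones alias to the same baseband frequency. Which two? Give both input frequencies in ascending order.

fs/2 = 8.4 kHz.
56 kHz mod fs = 5.6 kHz.
5.6 kHz ≤ fs/2 = 8.4 kHz, appears at 5.6 kHz.
41.4 kHz mod fs = 7.8 kHz.
7.8 kHz ≤ fs/2 = 8.4 kHz, appears at 7.8 kHz.
31.4 kHz mod fs = 14.6 kHz.
14.6 kHz > fs/2 = 8.4 kHz, folds to fs − 14.6 kHz = 2.2 kHz.
37 kHz mod fs = 3.4 kHz.
3.4 kHz ≤ fs/2 = 8.4 kHz, appears at 3.4 kHz.
24.6 kHz mod fs = 7.8 kHz.
7.8 kHz ≤ fs/2 = 8.4 kHz, appears at 7.8 kHz.
24.6 kHz and 41.4 kHz both map to 7.8 kHz.

24.6 kHz, 41.4 kHz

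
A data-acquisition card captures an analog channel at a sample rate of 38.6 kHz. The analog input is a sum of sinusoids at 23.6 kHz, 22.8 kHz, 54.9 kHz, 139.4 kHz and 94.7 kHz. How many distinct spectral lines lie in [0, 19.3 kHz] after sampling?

fs/2 = 19.3 kHz.
23.6 kHz > fs/2 = 19.3 kHz, folds to fs − 23.6 kHz = 15 kHz.
22.8 kHz > fs/2 = 19.3 kHz, folds to fs − 22.8 kHz = 15.8 kHz.
54.9 kHz mod fs = 16.3 kHz.
16.3 kHz ≤ fs/2 = 19.3 kHz, appears at 16.3 kHz.
139.4 kHz mod fs = 23.6 kHz.
23.6 kHz > fs/2 = 19.3 kHz, folds to fs − 23.6 kHz = 15 kHz.
94.7 kHz mod fs = 17.5 kHz.
17.5 kHz ≤ fs/2 = 19.3 kHz, appears at 17.5 kHz.
Distinct values: {15 kHz, 15.8 kHz, 16.3 kHz, 17.5 kHz} → 4.

4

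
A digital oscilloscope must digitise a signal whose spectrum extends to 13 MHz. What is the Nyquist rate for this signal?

26 MHz

Nyquist rate = 2 × 13 MHz = 26 MHz.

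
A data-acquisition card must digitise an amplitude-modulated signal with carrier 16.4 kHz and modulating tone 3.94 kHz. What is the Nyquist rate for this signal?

AM sidebands sit at fc ± fm = 12.46 kHz and 20.34 kHz.
Highest-frequency component: 20.34 kHz.
Nyquist rate = 2 × 20.34 kHz = 40.68 kHz.

40.68 kHz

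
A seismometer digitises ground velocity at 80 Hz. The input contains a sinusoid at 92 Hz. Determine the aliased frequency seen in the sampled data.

92 Hz mod fs = 12 Hz.
12 Hz ≤ fs/2 = 40 Hz, appears at 12 Hz.

12 Hz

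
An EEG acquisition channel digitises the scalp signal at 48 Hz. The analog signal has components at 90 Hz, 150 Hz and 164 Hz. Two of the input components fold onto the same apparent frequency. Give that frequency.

fs/2 = 24 Hz.
90 Hz mod fs = 42 Hz.
42 Hz > fs/2 = 24 Hz, folds to fs − 42 Hz = 6 Hz.
150 Hz mod fs = 6 Hz.
6 Hz ≤ fs/2 = 24 Hz, appears at 6 Hz.
164 Hz mod fs = 20 Hz.
20 Hz ≤ fs/2 = 24 Hz, appears at 20 Hz.
90 Hz and 150 Hz both map to 6 Hz.

6 Hz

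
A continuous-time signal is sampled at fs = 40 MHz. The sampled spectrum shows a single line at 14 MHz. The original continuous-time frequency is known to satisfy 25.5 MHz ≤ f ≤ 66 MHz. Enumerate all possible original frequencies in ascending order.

26 MHz, 54 MHz, 66 MHz

Frequencies that alias to 14 MHz are k·fs ± 14 MHz for integer k ≥ 0.
k=0: 14 MHz.
k=1: 26 MHz, 54 MHz.
k=2: 66 MHz, 94 MHz.
k=3: 106 MHz, 134 MHz.
Within [25.5 MHz, 66 MHz]: 26 MHz, 54 MHz, 66 MHz.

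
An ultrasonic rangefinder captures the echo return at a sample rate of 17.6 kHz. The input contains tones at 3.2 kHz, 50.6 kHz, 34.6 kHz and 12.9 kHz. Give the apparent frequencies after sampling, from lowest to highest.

fs/2 = 8.8 kHz.
3.2 kHz ≤ fs/2 = 8.8 kHz, passes unchanged.
50.6 kHz mod fs = 15.4 kHz.
15.4 kHz > fs/2 = 8.8 kHz, folds to fs − 15.4 kHz = 2.2 kHz.
34.6 kHz mod fs = 17 kHz.
17 kHz > fs/2 = 8.8 kHz, folds to fs − 17 kHz = 0.6 kHz.
12.9 kHz > fs/2 = 8.8 kHz, folds to fs − 12.9 kHz = 4.7 kHz.
Distinct values: {0.6 kHz, 2.2 kHz, 3.2 kHz, 4.7 kHz}.

0.6 kHz, 2.2 kHz, 3.2 kHz, 4.7 kHz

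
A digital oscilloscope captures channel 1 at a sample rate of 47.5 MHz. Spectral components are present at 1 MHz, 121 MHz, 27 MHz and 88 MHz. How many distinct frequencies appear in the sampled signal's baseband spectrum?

fs/2 = 23.75 MHz.
1 MHz ≤ fs/2 = 23.75 MHz, passes unchanged.
121 MHz mod fs = 26 MHz.
26 MHz > fs/2 = 23.75 MHz, folds to fs − 26 MHz = 21.5 MHz.
27 MHz > fs/2 = 23.75 MHz, folds to fs − 27 MHz = 20.5 MHz.
88 MHz mod fs = 40.5 MHz.
40.5 MHz > fs/2 = 23.75 MHz, folds to fs − 40.5 MHz = 7 MHz.
Distinct values: {1 MHz, 7 MHz, 20.5 MHz, 21.5 MHz} → 4.

4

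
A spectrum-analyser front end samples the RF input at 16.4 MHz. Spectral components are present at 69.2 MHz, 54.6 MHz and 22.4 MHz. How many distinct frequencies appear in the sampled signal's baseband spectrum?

3

fs/2 = 8.2 MHz.
69.2 MHz mod fs = 3.6 MHz.
3.6 MHz ≤ fs/2 = 8.2 MHz, appears at 3.6 MHz.
54.6 MHz mod fs = 5.4 MHz.
5.4 MHz ≤ fs/2 = 8.2 MHz, appears at 5.4 MHz.
22.4 MHz mod fs = 6 MHz.
6 MHz ≤ fs/2 = 8.2 MHz, appears at 6 MHz.
Distinct values: {3.6 MHz, 5.4 MHz, 6 MHz} → 3.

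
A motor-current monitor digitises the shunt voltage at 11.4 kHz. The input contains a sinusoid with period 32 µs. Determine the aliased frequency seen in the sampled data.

2.95 kHz

T = 32 µs → f = 1/T = 31.25 kHz.
31.25 kHz mod fs = 8.45 kHz.
8.45 kHz > fs/2 = 5.7 kHz, folds to fs − 8.45 kHz = 2.95 kHz.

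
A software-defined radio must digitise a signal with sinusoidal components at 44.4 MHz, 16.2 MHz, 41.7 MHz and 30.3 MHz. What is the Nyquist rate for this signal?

88.8 MHz

Highest-frequency component: 44.4 MHz.
Nyquist rate = 2 × 44.4 MHz = 88.8 MHz.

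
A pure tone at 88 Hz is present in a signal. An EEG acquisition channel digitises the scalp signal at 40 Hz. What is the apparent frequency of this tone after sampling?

8 Hz

88 Hz mod fs = 8 Hz.
8 Hz ≤ fs/2 = 20 Hz, appears at 8 Hz.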